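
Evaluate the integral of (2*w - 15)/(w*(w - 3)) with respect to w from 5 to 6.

Factor the denominator: w**2 - 3*w = w(w - 3).
Partial fractions: (2*w - 15)/(w*(w - 3)) = 5/w - 3/(w - 3).
An antiderivative is F(w) = 5*log(w) - 3*log(w - 3).
Then F(6) - F(5) = (2*log(3) + 5*log(2)) - (-3*log(2) + 5*log(5)) = -5*log(5) + 2*log(3) + 8*log(2).

-5*log(5) + 2*log(3) + 8*log(2)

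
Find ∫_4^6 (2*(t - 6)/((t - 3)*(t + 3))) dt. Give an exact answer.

Factor the denominator: t**2 - 9 = (t + 3)(t - 3).
Partial fractions: 2*(t - 6)/((t - 3)*(t + 3)) = 3/(t + 3) - 1/(t - 3).
An antiderivative is F(t) = -log(t - 3) + 3*log(t + 3).
Then F(6) - F(4) = (5*log(3)) - (3*log(7)) = -3*log(7) + 5*log(3).

-3*log(7) + 5*log(3)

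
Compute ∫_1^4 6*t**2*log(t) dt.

-42 + 256*log(2)

Integrate by parts once (u = ln t, dv = 6*t**2 dt).
An antiderivative is F(t) = 2*t**3*(3*log(t) - 1)/3.
Then F(4) - F(1) = (-128/3 + 256*log(2)) - (-2/3) = -42 + 256*log(2).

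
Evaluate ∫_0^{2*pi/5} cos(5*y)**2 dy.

Use the identity cos^2(5*y) = (1 + cos(10*y))/2.
An antiderivative is F(y) = y/2 + sin(10*y)/20.
Then F(2*pi/5) - F(0) = (pi/5) - (0) = pi/5.

pi/5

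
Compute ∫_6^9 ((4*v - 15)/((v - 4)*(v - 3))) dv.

Factor the denominator: v**2 - 7*v + 12 = (v - 3)(v - 4).
Partial fractions: (4*v - 15)/((v - 4)*(v - 3)) = 3/(v - 3) + 1/(v - 4).
An antiderivative is F(v) = log(v - 4) + 3*log(v - 3).
Then F(9) - F(6) = (log(5) + 3*log(2) + 3*log(3)) - (log(54)) = log(20).

log(20)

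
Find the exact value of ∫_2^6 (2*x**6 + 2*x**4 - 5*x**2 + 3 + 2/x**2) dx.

By the power rule, an antiderivative is F(x) = 2*x**7/7 + 2*x**5/5 - 5*x**3/3 + 3*x - 2/x.
Then F(6) - F(2) = (8688727/105) - (4309/105) = 2894806/35.

2894806/35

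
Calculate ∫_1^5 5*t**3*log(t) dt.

-195 + 3125*log(5)/4

Integrate by parts once (u = ln t, dv = 5*t**3 dt).
An antiderivative is F(t) = 5*t**4*(4*log(t) - 1)/16.
Then F(5) - F(1) = (-3125/16 + 3125*log(5)/4) - (-5/16) = -195 + 3125*log(5)/4.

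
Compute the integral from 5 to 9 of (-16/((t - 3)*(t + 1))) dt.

Factor the denominator: t**2 - 2*t - 3 = (t + 1)(t - 3).
Partial fractions: -16/((t - 3)*(t + 1)) = 4/(t + 1) - 4/(t - 3).
An antiderivative is F(t) = -4*log(t - 3) + 4*log(t + 1).
Then F(9) - F(5) = (-4*log(3) + 4*log(5)) - (log(81)) = -8*log(3) + 4*log(5).

-8*log(3) + 4*log(5)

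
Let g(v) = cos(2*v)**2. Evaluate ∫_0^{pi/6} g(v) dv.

Use the identity cos^2(2*v) = (1 + cos(4*v))/2.
An antiderivative is F(v) = v/2 + sin(4*v)/8.
Then F(pi/6) - F(0) = (sqrt(3)/16 + pi/12) - (0) = sqrt(3)/16 + pi/12.

sqrt(3)/16 + pi/12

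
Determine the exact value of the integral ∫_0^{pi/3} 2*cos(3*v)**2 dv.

Use the identity cos^2(3*v) = (1 + cos(6*v))/2.
An antiderivative is F(v) = v + sin(6*v)/6.
Then F(pi/3) - F(0) = (pi/3) - (0) = pi/3.

pi/3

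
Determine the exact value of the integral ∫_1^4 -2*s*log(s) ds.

Integrate by parts once (u = ln s, dv = -2*s ds).
An antiderivative is F(s) = -s**2*(2*log(s) - 1)/2.
Then F(4) - F(1) = (8 - 32*log(2)) - (1/2) = 15/2 - 32*log(2).

15/2 - 32*log(2)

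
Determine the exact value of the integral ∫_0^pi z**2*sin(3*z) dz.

Integrate by parts twice (u = z^2, dv = sin(3*z) dz).
An antiderivative is F(z) = -z**2*cos(3*z)/3 + 2*z*sin(3*z)/9 + 2*cos(3*z)/27.
Then F(pi) - F(0) = (-2/27 + pi**2/3) - (2/27) = -4/27 + pi**2/3.

-4/27 + pi**2/3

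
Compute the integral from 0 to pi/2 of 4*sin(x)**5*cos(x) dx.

Let u = sin(x), so du = cos(x) dx. When x = 0, u = 0; when x = pi/2, u = 1.
The integral becomes 4·∫ u**5 du from 0 to 1, with antiderivative 2*u**6/3.
Back in x: F(x) = 2*sin(x)**6/3.
Then F(pi/2) - F(0) = (2/3) - (0) = 2/3.

2/3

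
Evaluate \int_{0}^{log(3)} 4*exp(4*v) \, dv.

Let u = exp(v), so du = exp(v) dv. When v = 0, u = 1; when v = log(3), u = 3.
The integral becomes 4·∫ u**3 du from 1 to 3, with antiderivative u**4.
Back in v: F(v) = exp(4*v).
Then F(log(3)) - F(0) = (81) - (1) = 80.

80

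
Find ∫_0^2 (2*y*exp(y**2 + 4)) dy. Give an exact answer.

Let u = y**2 + 4, so du = 2*y dy. When y = 0, u = 4; when y = 2, u = 8.
The integral becomes ∫ exp(u) du from 4 to 8, with antiderivative exp(u).
Back in y: F(y) = exp(y**2 + 4).
Then F(2) - F(0) = (exp(8)) - (exp(4)) = -exp(4) + exp(8).

-exp(4) + exp(8)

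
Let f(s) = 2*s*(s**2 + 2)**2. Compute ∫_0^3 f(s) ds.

Let u = s**2 + 2, so du = 2*s ds. When s = 0, u = 2; when s = 3, u = 11.
The integral becomes ∫ u**2 du from 2 to 11, with antiderivative u**3/3.
Back in s: F(s) = (s**2 + 2)**3/3.
Then F(3) - F(0) = (1331/3) - (8/3) = 441.

441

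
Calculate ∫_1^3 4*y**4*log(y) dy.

Integrate by parts once (u = ln y, dv = 4*y**4 dy).
An antiderivative is F(y) = 4*y**5*(5*log(y) - 1)/25.
Then F(3) - F(1) = (-972/25 + 972*log(3)/5) - (-4/25) = -968/25 + 972*log(3)/5.

-968/25 + 972*log(3)/5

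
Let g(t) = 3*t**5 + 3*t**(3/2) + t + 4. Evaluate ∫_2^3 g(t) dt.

By the power rule, an antiderivative is F(t) = t**6/2 + 6*t**(5/2)/5 + t**2/2 + 4*t.
Then F(3) - F(2) = (54*sqrt(3)/5 + 381) - (24*sqrt(2)/5 + 42) = -24*sqrt(2)/5 + 54*sqrt(3)/5 + 339.

-24*sqrt(2)/5 + 54*sqrt(3)/5 + 339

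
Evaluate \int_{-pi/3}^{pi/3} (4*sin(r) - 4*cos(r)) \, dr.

An antiderivative is F(r) = -4*sin(r) - 4*cos(r).
Then F(pi/3) - F(-pi/3) = (-2*sqrt(3) - 2) - (-2 + 2*sqrt(3)) = -4*sqrt(3).

-4*sqrt(3)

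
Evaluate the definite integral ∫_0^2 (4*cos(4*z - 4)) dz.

2*sin(4)

Let u = 4*z - 4, so du = 4 dz. When z = 0, u = -4; when z = 2, u = 4.
The integral becomes ∫ cos(u) du from -4 to 4, with antiderivative sin(u).
Back in z: F(z) = sin(4*z - 4).
Then F(2) - F(0) = (sin(4)) - (-sin(4)) = 2*sin(4).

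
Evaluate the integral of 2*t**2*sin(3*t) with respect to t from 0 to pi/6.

Integrate by parts twice (u = t^2, dv = 2*sin(3*t) dt).
An antiderivative is F(t) = -2*t**2*cos(3*t)/3 + 4*t*sin(3*t)/9 + 4*cos(3*t)/27.
Then F(pi/6) - F(0) = (2*pi/27) - (4/27) = -4/27 + 2*pi/27.

-4/27 + 2*pi/27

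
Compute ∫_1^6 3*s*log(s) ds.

-105/4 + 54*log(2) + 54*log(3)

Integrate by parts once (u = ln s, dv = 3*s ds).
An antiderivative is F(s) = 3*s**2*(2*log(s) - 1)/4.
Then F(6) - F(1) = (-27 + 54*log(2) + 54*log(3)) - (-3/4) = -105/4 + 54*log(2) + 54*log(3).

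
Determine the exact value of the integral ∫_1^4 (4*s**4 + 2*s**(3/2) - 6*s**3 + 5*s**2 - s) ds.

2791/5

By the power rule, an antiderivative is F(s) = 4*s**(5/2)/5 + 4*s**5/5 - 3*s**4/2 + 5*s**3/3 - s**2/2.
Then F(4) - F(1) = (8392/15) - (19/15) = 2791/5.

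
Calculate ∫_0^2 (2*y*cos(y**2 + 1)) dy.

sin(5) - sin(1)

Let u = y**2 + 1, so du = 2*y dy. When y = 0, u = 1; when y = 2, u = 5.
The integral becomes ∫ cos(u) du from 1 to 5, with antiderivative sin(u).
Back in y: F(y) = sin(y**2 + 1).
Then F(2) - F(0) = (sin(5)) - (sin(1)) = sin(5) - sin(1).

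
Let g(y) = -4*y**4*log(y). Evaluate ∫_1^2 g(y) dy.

124/25 - 128*log(2)/5

Integrate by parts once (u = ln y, dv = -4*y**4 dy).
An antiderivative is F(y) = -4*y**5*(5*log(y) - 1)/25.
Then F(2) - F(1) = (128/25 - 128*log(2)/5) - (4/25) = 124/25 - 128*log(2)/5.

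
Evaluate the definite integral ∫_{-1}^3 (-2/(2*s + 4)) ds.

-log(5)

An antiderivative is F(s) = -log(2*s + 4).
Then F(3) - F(-1) = (-log(10)) - (-log(2)) = -log(5).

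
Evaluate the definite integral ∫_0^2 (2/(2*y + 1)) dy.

Let u = 2*y + 1, so du = 2 dy. When y = 0, u = 1; when y = 2, u = 5.
The integral becomes ∫ 1/u du from 1 to 5, with antiderivative log(u).
Back in y: F(y) = log(2*y + 1).
Then F(2) - F(0) = (log(5)) - (0) = log(5).

log(5)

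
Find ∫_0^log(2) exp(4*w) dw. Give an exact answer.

Let u = exp(w), so du = exp(w) dw. When w = 0, u = 1; when w = log(2), u = 2.
The integral becomes ∫ u**3 du from 1 to 2, with antiderivative u**4/4.
Back in w: F(w) = exp(4*w)/4.
Then F(log(2)) - F(0) = (4) - (1/4) = 15/4.

15/4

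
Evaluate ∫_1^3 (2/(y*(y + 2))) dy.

Factor the denominator: y**2 + 2*y = (y + 2)y.
Partial fractions: 2/(y*(y + 2)) = -1/(y + 2) + 1/y.
An antiderivative is F(y) = log(y) - log(y + 2).
Then F(3) - F(1) = (log(3/5)) - (-log(3)) = log(9/5).

log(9/5)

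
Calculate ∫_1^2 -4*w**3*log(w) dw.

15/4 - 16*log(2)

Integrate by parts once (u = ln w, dv = -4*w**3 dw).
An antiderivative is F(w) = -w**4*(4*log(w) - 1)/4.
Then F(2) - F(1) = (4 - 16*log(2)) - (1/4) = 15/4 - 16*log(2).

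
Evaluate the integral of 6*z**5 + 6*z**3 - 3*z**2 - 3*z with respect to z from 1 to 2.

By the power rule, an antiderivative is F(z) = z**6 + 3*z**4/2 - z**3 - 3*z**2/2.
Then F(2) - F(1) = (74) - (0) = 74.

74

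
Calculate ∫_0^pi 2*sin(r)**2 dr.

Use the identity sin^2(r) = (1 - cos(2*r))/2.
An antiderivative is F(r) = r - sin(2*r)/2.
Then F(pi) - F(0) = (pi) - (0) = pi.

pi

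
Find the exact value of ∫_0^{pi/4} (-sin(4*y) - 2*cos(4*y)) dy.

-1/2

An antiderivative is F(y) = -sin(4*y)/2 + cos(4*y)/4.
Then F(pi/4) - F(0) = (-1/4) - (1/4) = -1/2.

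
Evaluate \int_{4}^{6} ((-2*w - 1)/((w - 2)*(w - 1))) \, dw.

-5*log(2) - 3*log(3) + 3*log(5)

Factor the denominator: w**2 - 3*w + 2 = (w - 1)(w - 2).
Partial fractions: (-2*w - 1)/((w - 2)*(w - 1)) = 3/(w - 1) - 5/(w - 2).
An antiderivative is F(w) = -5*log(w - 2) + 3*log(w - 1).
Then F(6) - F(4) = (-10*log(2) + 3*log(5)) - (log(27/32)) = -5*log(2) - 3*log(3) + 3*log(5).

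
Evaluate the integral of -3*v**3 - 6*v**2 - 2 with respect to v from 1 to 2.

-109/4

By the power rule, an antiderivative is F(v) = -3*v**4/4 - 2*v**3 - 2*v.
Then F(2) - F(1) = (-32) - (-19/4) = -109/4.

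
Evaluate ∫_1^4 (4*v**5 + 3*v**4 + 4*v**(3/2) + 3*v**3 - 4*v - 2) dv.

By the power rule, an antiderivative is F(v) = 2*v**6/3 + 8*v**(5/2)/5 + 3*v**5/5 + 3*v**4/4 - 2*v**2 - 2*v.
Then F(4) - F(1) = (53224/15) - (-23/60) = 70973/20.

70973/20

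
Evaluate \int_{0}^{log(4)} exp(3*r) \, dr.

Let u = exp(r), so du = exp(r) dr. When r = 0, u = 1; when r = log(4), u = 4.
The integral becomes ∫ u**2 du from 1 to 4, with antiderivative u**3/3.
Back in r: F(r) = exp(3*r)/3.
Then F(log(4)) - F(0) = (64/3) - (1/3) = 21.

21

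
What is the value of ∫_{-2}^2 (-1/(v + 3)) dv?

-log(5)

An antiderivative is F(v) = -log(v + 3).
Then F(2) - F(-2) = (-log(5)) - (0) = -log(5).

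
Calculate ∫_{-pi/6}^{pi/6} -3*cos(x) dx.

-3

An antiderivative is F(x) = -3*sin(x).
Then F(pi/6) - F(-pi/6) = (-3/2) - (3/2) = -3.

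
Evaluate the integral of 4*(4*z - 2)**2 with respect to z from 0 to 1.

16/3

Let u = 4*z - 2, so du = 4 dz. When z = 0, u = -2; when z = 1, u = 2.
The integral becomes ∫ u**2 du from -2 to 2, with antiderivative u**3/3.
Back in z: F(z) = (4*z - 2)**3/3.
Then F(1) - F(0) = (8/3) - (-8/3) = 16/3.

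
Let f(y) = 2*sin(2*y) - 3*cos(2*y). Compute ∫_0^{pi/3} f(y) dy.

3/2 - 3*sqrt(3)/4

An antiderivative is F(y) = -3*sin(2*y)/2 - cos(2*y).
Then F(pi/3) - F(0) = (1/2 - 3*sqrt(3)/4) - (-1) = 3/2 - 3*sqrt(3)/4.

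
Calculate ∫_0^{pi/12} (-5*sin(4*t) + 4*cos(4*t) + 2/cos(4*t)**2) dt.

-5/8 + sqrt(3)

An antiderivative is F(t) = sin(4*t) + 5*cos(4*t)/4 + tan(4*t)/2.
Then F(pi/12) - F(0) = (5/8 + sqrt(3)) - (5/4) = -5/8 + sqrt(3).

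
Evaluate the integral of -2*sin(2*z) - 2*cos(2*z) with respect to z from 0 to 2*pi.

0

An antiderivative is F(z) = -sin(2*z) + cos(2*z).
Then F(2*pi) - F(0) = (1) - (1) = 0.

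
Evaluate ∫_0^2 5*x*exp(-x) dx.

Integrate by parts once (u = x, dv = 5*exp(-x) dx).
An antiderivative is F(x) = (-5*x - 5)*exp(-x).
Then F(2) - F(0) = (-15*exp(-2)) - (-5) = 5 - 15*exp(-2).

5 - 15*exp(-2)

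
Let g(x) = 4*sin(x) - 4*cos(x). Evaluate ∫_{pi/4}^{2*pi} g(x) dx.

-4 + 4*sqrt(2)

An antiderivative is F(x) = -4*sin(x) - 4*cos(x).
Then F(2*pi) - F(pi/4) = (-4) - (-4*sqrt(2)) = -4 + 4*sqrt(2).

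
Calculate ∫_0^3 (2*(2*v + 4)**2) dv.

Let u = 2*v + 4, so du = 2 dv. When v = 0, u = 4; when v = 3, u = 10.
The integral becomes ∫ u**2 du from 4 to 10, with antiderivative u**3/3.
Back in v: F(v) = (2*v + 4)**3/3.
Then F(3) - F(0) = (1000/3) - (64/3) = 312.

312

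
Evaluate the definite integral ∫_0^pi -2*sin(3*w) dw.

-4/3

An antiderivative is F(w) = 2*cos(3*w)/3.
Then F(pi) - F(0) = (-2/3) - (2/3) = -4/3.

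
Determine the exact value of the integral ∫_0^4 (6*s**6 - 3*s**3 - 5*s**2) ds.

288640/21

By the power rule, an antiderivative is F(s) = 6*s**7/7 - 3*s**4/4 - 5*s**3/3.
Then F(4) - F(0) = (288640/21) - (0) = 288640/21.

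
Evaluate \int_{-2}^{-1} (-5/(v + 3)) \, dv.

-log(32)

An antiderivative is F(v) = -5*log(v + 3).
Then F(-1) - F(-2) = (-log(32)) - (0) = -log(32).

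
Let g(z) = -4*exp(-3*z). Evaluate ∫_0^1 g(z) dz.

An antiderivative is F(z) = 4*exp(-3*z)/3.
Then F(1) - F(0) = (4*exp(-3)/3) - (4/3) = -4/3 + 4*exp(-3)/3.

-4/3 + 4*exp(-3)/3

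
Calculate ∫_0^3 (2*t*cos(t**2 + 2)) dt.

Let u = t**2 + 2, so du = 2*t dt. When t = 0, u = 2; when t = 3, u = 11.
The integral becomes ∫ cos(u) du from 2 to 11, with antiderivative sin(u).
Back in t: F(t) = sin(t**2 + 2).
Then F(3) - F(0) = (sin(11)) - (sin(2)) = sin(11) - sin(2).

sin(11) - sin(2)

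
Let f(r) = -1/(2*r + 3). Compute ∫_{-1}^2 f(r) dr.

-log(7)/2

An antiderivative is F(r) = -log(2*r + 3)/2.
Then F(2) - F(-1) = (-log(7)/2) - (0) = -log(7)/2.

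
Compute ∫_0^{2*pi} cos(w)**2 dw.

pi

Use the identity cos^2(w) = (1 + cos(2*w))/2.
An antiderivative is F(w) = w/2 + sin(2*w)/4.
Then F(2*pi) - F(0) = (pi) - (0) = pi.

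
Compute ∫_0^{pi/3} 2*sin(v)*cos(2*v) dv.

1/6

Use the identity sin(v)cos(2*v) = [sin(3*v) + sin(-v)]/2.
An antiderivative is F(v) = cos(v) - cos(3*v)/3.
Then F(pi/3) - F(0) = (5/6) - (2/3) = 1/6.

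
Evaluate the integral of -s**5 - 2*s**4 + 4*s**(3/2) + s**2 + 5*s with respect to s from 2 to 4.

-14534/15 - 32*sqrt(2)/5

By the power rule, an antiderivative is F(s) = -s**6/6 + 8*s**(5/2)/5 - 2*s**5/5 + s**3/3 + 5*s**2/2.
Then F(4) - F(2) = (-14696/15) - (-54/5 + 32*sqrt(2)/5) = -14534/15 - 32*sqrt(2)/5.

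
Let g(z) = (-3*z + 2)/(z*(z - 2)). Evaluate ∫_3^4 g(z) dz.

log(3/16)

Factor the denominator: z**2 - 2*z = z(z - 2).
Partial fractions: (-3*z + 2)/(z*(z - 2)) = -1/z - 2/(z - 2).
An antiderivative is F(z) = -log(z) - 2*log(z - 2).
Then F(4) - F(3) = (-log(16)) - (-log(3)) = log(3/16).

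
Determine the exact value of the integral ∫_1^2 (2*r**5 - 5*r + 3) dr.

By the power rule, an antiderivative is F(r) = r**6/3 - 5*r**2/2 + 3*r.
Then F(2) - F(1) = (52/3) - (5/6) = 33/2.

33/2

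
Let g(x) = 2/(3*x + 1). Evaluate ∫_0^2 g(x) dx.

An antiderivative is F(x) = 2*log(3*x + 1)/3.
Then F(2) - F(0) = (2*log(7)/3) - (0) = 2*log(7)/3.

2*log(7)/3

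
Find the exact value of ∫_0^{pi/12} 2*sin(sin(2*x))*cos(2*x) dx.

Let u = sin(2*x), so du = 2*cos(2*x) dx. When x = 0, u = 0; when x = pi/12, u = 1/2.
The integral becomes ∫ sin(u) du from 0 to 1/2, with antiderivative -cos(u).
Back in x: F(x) = -cos(sin(2*x)).
Then F(pi/12) - F(0) = (-cos(1/2)) - (-1) = 1 - cos(1/2).

1 - cos(1/2)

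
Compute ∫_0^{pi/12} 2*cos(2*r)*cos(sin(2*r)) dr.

Let u = sin(2*r), so du = 2*cos(2*r) dr. When r = 0, u = 0; when r = pi/12, u = 1/2.
The integral becomes ∫ cos(u) du from 0 to 1/2, with antiderivative sin(u).
Back in r: F(r) = sin(sin(2*r)).
Then F(pi/12) - F(0) = (sin(1/2)) - (0) = sin(1/2).

sin(1/2)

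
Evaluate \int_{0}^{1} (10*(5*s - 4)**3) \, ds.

Let u = 5*s - 4, so du = 5 ds. When s = 0, u = -4; when s = 1, u = 1.
The integral becomes 2·∫ u**3 du from -4 to 1, with antiderivative u**4/2.
Back in s: F(s) = (5*s - 4)**4/2.
Then F(1) - F(0) = (1/2) - (128) = -255/2.

-255/2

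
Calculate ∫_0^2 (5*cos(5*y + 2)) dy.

Let u = 5*y + 2, so du = 5 dy. When y = 0, u = 2; when y = 2, u = 12.
The integral becomes ∫ cos(u) du from 2 to 12, with antiderivative sin(u).
Back in y: F(y) = sin(5*y + 2).
Then F(2) - F(0) = (sin(12)) - (sin(2)) = -sin(2) + sin(12).

-sin(2) + sin(12)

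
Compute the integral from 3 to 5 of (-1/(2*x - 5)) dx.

-log(5)/2

An antiderivative is F(x) = -log(2*x - 5)/2.
Then F(5) - F(3) = (-log(5)/2) - (0) = -log(5)/2.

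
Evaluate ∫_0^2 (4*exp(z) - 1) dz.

An antiderivative is F(z) = -z + 4*exp(z).
Then F(2) - F(0) = (-2 + 4*exp(2)) - (4) = -6 + 4*exp(2).

-6 + 4*exp(2)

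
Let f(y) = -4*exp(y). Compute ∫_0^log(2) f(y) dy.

An antiderivative is F(y) = -4*exp(y).
Then F(log(2)) - F(0) = (-8) - (-4) = -4.

-4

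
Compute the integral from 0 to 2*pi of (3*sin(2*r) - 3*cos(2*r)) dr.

0

An antiderivative is F(r) = -3*sin(2*r)/2 - 3*cos(2*r)/2.
Then F(2*pi) - F(0) = (-3/2) - (-3/2) = 0.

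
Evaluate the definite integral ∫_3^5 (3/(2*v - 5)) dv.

3*log(5)/2

An antiderivative is F(v) = 3*log(2*v - 5)/2.
Then F(5) - F(3) = (3*log(5)/2) - (0) = 3*log(5)/2.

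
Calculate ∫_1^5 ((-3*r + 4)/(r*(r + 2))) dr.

Factor the denominator: r**2 + 2*r = (r + 2)r.
Partial fractions: (-3*r + 4)/(r*(r + 2)) = -5/(r + 2) + 2/r.
An antiderivative is F(r) = 2*log(r) - 5*log(r + 2).
Then F(5) - F(1) = (-5*log(7) + 2*log(5)) - (-5*log(3)) = -5*log(7) + 2*log(5) + 5*log(3).

-5*log(7) + 2*log(5) + 5*log(3)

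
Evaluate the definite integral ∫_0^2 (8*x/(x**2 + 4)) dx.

log(16)

Let u = x**2 + 4, so du = 2*x dx. When x = 0, u = 4; when x = 2, u = 8.
The integral becomes 4·∫ 1/u du from 4 to 8, with antiderivative 4*log(u).
Back in x: F(x) = 4*log(x**2 + 4).
Then F(2) - F(0) = (12*log(2)) - (8*log(2)) = log(16).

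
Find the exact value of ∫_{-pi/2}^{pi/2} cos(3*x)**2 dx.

Use the identity cos^2(3*x) = (1 + cos(6*x))/2.
An antiderivative is F(x) = x/2 + sin(6*x)/12.
Then F(pi/2) - F(-pi/2) = (pi/4) - (-pi/4) = pi/2.

pi/2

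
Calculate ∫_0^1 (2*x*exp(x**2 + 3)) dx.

-exp(3) + exp(4)

Let u = x**2 + 3, so du = 2*x dx. When x = 0, u = 3; when x = 1, u = 4.
The integral becomes ∫ exp(u) du from 3 to 4, with antiderivative exp(u).
Back in x: F(x) = exp(x**2 + 3).
Then F(1) - F(0) = (exp(4)) - (exp(3)) = -exp(3) + exp(4).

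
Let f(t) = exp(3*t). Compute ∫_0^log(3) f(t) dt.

26/3

Let u = exp(t), so du = exp(t) dt. When t = 0, u = 1; when t = log(3), u = 3.
The integral becomes ∫ u**2 du from 1 to 3, with antiderivative u**3/3.
Back in t: F(t) = exp(3*t)/3.
Then F(log(3)) - F(0) = (9) - (1/3) = 26/3.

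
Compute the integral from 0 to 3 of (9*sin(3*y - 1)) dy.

-3*cos(8) + 3*cos(1)

Let u = 3*y - 1, so du = 3 dy. When y = 0, u = -1; when y = 3, u = 8.
The integral becomes 3·∫ sin(u) du from -1 to 8, with antiderivative -3*cos(u).
Back in y: F(y) = -3*cos(3*y - 1).
Then F(3) - F(0) = (-3*cos(8)) - (-3*cos(1)) = -3*cos(8) + 3*cos(1).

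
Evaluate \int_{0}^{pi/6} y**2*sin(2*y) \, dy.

-1/8 - pi**2/144 + sqrt(3)*pi/24

Integrate by parts twice (u = y^2, dv = sin(2*y) dy).
An antiderivative is F(y) = -y**2*cos(2*y)/2 + y*sin(2*y)/2 + cos(2*y)/4.
Then F(pi/6) - F(0) = (-pi**2/144 + 1/8 + sqrt(3)*pi/24) - (1/4) = -1/8 - pi**2/144 + sqrt(3)*pi/24.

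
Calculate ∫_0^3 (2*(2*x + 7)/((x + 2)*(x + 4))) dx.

-5*log(2) + log(7) + 3*log(5)

Factor the denominator: x**2 + 6*x + 8 = (x + 4)(x + 2).
Partial fractions: 2*(2*x + 7)/((x + 2)*(x + 4)) = 1/(x + 4) + 3/(x + 2).
An antiderivative is F(x) = 3*log(x + 2) + log(x + 4).
Then F(3) - F(0) = (log(7) + 3*log(5)) - (log(32)) = -5*log(2) + log(7) + 3*log(5).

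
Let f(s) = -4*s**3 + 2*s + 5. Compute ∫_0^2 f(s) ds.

-2

By the power rule, an antiderivative is F(s) = -s**4 + s**2 + 5*s.
Then F(2) - F(0) = (-2) - (0) = -2.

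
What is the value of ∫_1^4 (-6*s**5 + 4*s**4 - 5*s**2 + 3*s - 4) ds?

-33711/10

By the power rule, an antiderivative is F(s) = -s**6 + 4*s**5/5 - 5*s**3/3 + 3*s**2/2 - 4*s.
Then F(4) - F(1) = (-50632/15) - (-131/30) = -33711/10.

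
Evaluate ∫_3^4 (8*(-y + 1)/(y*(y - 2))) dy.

-12*log(2) + 4*log(3)

Factor the denominator: y**2 - 2*y = y(y - 2).
Partial fractions: 8*(-y + 1)/(y*(y - 2)) = -4/y - 4/(y - 2).
An antiderivative is F(y) = -4*log(y) - 4*log(y - 2).
Then F(4) - F(3) = (-12*log(2)) - (-log(81)) = -12*log(2) + 4*log(3).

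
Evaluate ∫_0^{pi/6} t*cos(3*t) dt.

-1/9 + pi/18

Integrate by parts once (u = t, dv = cos(3*t) dt).
An antiderivative is F(t) = t*sin(3*t)/3 + cos(3*t)/9.
Then F(pi/6) - F(0) = (pi/18) - (1/9) = -1/9 + pi/18.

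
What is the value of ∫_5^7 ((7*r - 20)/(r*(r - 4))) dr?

Factor the denominator: r**2 - 4*r = r(r - 4).
Partial fractions: (7*r - 20)/(r*(r - 4)) = 5/r + 2/(r - 4).
An antiderivative is F(r) = 5*log(r) + 2*log(r - 4).
Then F(7) - F(5) = (2*log(3) + 5*log(7)) - (5*log(5)) = -5*log(5) + 2*log(3) + 5*log(7).

-5*log(5) + 2*log(3) + 5*log(7)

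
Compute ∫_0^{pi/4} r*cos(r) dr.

-1 + sqrt(2)*pi/8 + sqrt(2)/2

Integrate by parts once (u = r, dv = cos(r) dr).
An antiderivative is F(r) = r*sin(r) + cos(r).
Then F(pi/4) - F(0) = (sqrt(2)*(pi + 4)/8) - (1) = -1 + sqrt(2)*pi/8 + sqrt(2)/2.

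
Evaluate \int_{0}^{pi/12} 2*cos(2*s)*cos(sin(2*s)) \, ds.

Let u = sin(2*s), so du = 2*cos(2*s) ds. When s = 0, u = 0; when s = pi/12, u = 1/2.
The integral becomes ∫ cos(u) du from 0 to 1/2, with antiderivative sin(u).
Back in s: F(s) = sin(sin(2*s)).
Then F(pi/12) - F(0) = (sin(1/2)) - (0) = sin(1/2).

sin(1/2)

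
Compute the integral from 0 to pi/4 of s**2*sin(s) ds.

Integrate by parts twice (u = s^2, dv = sin(s) ds).
An antiderivative is F(s) = -s**2*cos(s) + 2*s*sin(s) + 2*cos(s).
Then F(pi/4) - F(0) = (sqrt(2)*(-pi**2 + 8*pi + 32)/32) - (2) = -2 - sqrt(2)*pi**2/32 + sqrt(2)*pi/4 + sqrt(2).

-2 - sqrt(2)*pi**2/32 + sqrt(2)*pi/4 + sqrt(2)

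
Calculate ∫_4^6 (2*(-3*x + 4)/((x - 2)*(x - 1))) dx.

Factor the denominator: x**2 - 3*x + 2 = (x - 1)(x - 2).
Partial fractions: 2*(-3*x + 4)/((x - 2)*(x - 1)) = -2/(x - 1) - 4/(x - 2).
An antiderivative is F(x) = -4*log(x - 2) - 2*log(x - 1).
Then F(6) - F(4) = (-8*log(2) - 2*log(5)) - (-4*log(2) - 2*log(3)) = -2*log(5) - 4*log(2) + 2*log(3).

-2*log(5) - 4*log(2) + 2*log(3)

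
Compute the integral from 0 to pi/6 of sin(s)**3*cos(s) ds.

Let u = sin(s), so du = cos(s) ds. When s = 0, u = 0; when s = pi/6, u = 1/2.
The integral becomes ∫ u**3 du from 0 to 1/2, with antiderivative u**4/4.
Back in s: F(s) = sin(s)**4/4.
Then F(pi/6) - F(0) = (1/64) - (0) = 1/64.

1/64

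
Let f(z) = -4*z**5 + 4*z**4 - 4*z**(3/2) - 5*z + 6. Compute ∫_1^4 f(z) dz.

-19807/10

By the power rule, an antiderivative is F(z) = -2*z**6/3 - 8*z**(5/2)/5 + 4*z**5/5 - 5*z**2/2 + 6*z.
Then F(4) - F(1) = (-5936/3) - (61/30) = -19807/10.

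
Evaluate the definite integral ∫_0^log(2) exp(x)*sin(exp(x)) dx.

Let u = exp(x), so du = exp(x) dx. When x = 0, u = 1; when x = log(2), u = 2.
The integral becomes ∫ sin(u) du from 1 to 2, with antiderivative -cos(u).
Back in x: F(x) = -cos(exp(x)).
Then F(log(2)) - F(0) = (-cos(2)) - (-cos(1)) = -cos(2) + cos(1).

-cos(2) + cos(1)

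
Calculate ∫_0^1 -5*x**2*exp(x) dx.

10 - 5*E

Integrate by parts twice (u = x^2, dv = -5*exp(x) dx).
An antiderivative is F(x) = (-5*x**2 + 10*x - 10)*exp(x).
Then F(1) - F(0) = (-5*E) - (-10) = 10 - 5*E.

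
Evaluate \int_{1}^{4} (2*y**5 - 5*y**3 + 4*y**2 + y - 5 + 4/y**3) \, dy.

By the power rule, an antiderivative is F(y) = y**6/3 - 5*y**4/4 + 4*y**3/3 + y**2/2 - 5*y - 2/y**2.
Then F(4) - F(1) = (26845/24) - (-73/12) = 8997/8.

8997/8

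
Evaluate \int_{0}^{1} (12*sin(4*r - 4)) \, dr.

-3 + 3*cos(4)

Let u = 4*r - 4, so du = 4 dr. When r = 0, u = -4; when r = 1, u = 0.
The integral becomes 3·∫ sin(u) du from -4 to 0, with antiderivative -3*cos(u).
Back in r: F(r) = -3*cos(4*r - 4).
Then F(1) - F(0) = (-3) - (-3*cos(4)) = -3 + 3*cos(4).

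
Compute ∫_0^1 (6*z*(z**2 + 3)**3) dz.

525/4

Let u = z**2 + 3, so du = 2*z dz. When z = 0, u = 3; when z = 1, u = 4.
The integral becomes 3·∫ u**3 du from 3 to 4, with antiderivative 3*u**4/4.
Back in z: F(z) = 3*(z**2 + 3)**4/4.
Then F(1) - F(0) = (192) - (243/4) = 525/4.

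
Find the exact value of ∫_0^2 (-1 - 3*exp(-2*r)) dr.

-7/2 + 3*exp(-4)/2

An antiderivative is F(r) = -r + 3*exp(-2*r)/2.
Then F(2) - F(0) = (-2 + 3*exp(-4)/2) - (3/2) = -7/2 + 3*exp(-4)/2.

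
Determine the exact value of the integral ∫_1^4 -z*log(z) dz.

15/4 - 16*log(2)

Integrate by parts once (u = ln z, dv = -z dz).
An antiderivative is F(z) = -z**2*(2*log(z) - 1)/4.
Then F(4) - F(1) = (4 - 16*log(2)) - (1/4) = 15/4 - 16*log(2).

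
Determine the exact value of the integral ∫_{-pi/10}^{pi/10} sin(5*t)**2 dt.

Use the identity sin^2(5*t) = (1 - cos(10*t))/2.
An antiderivative is F(t) = t/2 - sin(10*t)/20.
Then F(pi/10) - F(-pi/10) = (pi/20) - (-pi/20) = pi/10.

pi/10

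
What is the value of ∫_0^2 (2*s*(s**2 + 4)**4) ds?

Let u = s**2 + 4, so du = 2*s ds. When s = 0, u = 4; when s = 2, u = 8.
The integral becomes ∫ u**4 du from 4 to 8, with antiderivative u**5/5.
Back in s: F(s) = (s**2 + 4)**5/5.
Then F(2) - F(0) = (32768/5) - (1024/5) = 31744/5.

31744/5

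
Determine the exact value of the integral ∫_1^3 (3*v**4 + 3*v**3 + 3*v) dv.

1086/5

By the power rule, an antiderivative is F(v) = 3*v**5/5 + 3*v**4/4 + 3*v**2/2.
Then F(3) - F(1) = (4401/20) - (57/20) = 1086/5.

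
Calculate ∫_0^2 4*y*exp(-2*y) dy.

Integrate by parts once (u = y, dv = 4*exp(-2*y) dy).
An antiderivative is F(y) = (-2*y - 1)*exp(-2*y).
Then F(2) - F(0) = (-5*exp(-4)) - (-1) = 1 - 5*exp(-4).

1 - 5*exp(-4)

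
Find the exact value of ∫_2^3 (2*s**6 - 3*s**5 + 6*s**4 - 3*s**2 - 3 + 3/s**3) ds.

409243/840

By the power rule, an antiderivative is F(s) = 2*s**7/7 - s**6/2 + 6*s**5/5 - s**3 - 3*s - 3/(2*s**2).
Then F(3) - F(2) = (54158/105) - (8007/280) = 409243/840.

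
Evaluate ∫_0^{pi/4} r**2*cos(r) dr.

Integrate by parts twice (u = r^2, dv = cos(r) dr).
An antiderivative is F(r) = r**2*sin(r) + 2*r*cos(r) - 2*sin(r).
Then F(pi/4) - F(0) = (sqrt(2)*(-32 + pi**2 + 8*pi)/32) - (0) = sqrt(2)*(-32 + pi**2 + 8*pi)/32.

sqrt(2)*(-32 + pi**2 + 8*pi)/32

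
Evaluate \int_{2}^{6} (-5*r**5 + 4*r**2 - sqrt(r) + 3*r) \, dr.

-115504/3 - 4*sqrt(6) + 4*sqrt(2)/3

By the power rule, an antiderivative is F(r) = -5*r**6/6 - 2*r**(3/2)/3 + 4*r**3/3 + 3*r**2/2.
Then F(6) - F(2) = (-38538 - 4*sqrt(6)) - (-110/3 - 4*sqrt(2)/3) = -115504/3 - 4*sqrt(6) + 4*sqrt(2)/3.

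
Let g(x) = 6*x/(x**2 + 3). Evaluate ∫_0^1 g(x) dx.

log(64/27)

Let u = x**2 + 3, so du = 2*x dx. When x = 0, u = 3; when x = 1, u = 4.
The integral becomes 3·∫ 1/u du from 3 to 4, with antiderivative 3*log(u).
Back in x: F(x) = 3*log(x**2 + 3).
Then F(1) - F(0) = (log(64)) - (log(27)) = log(64/27).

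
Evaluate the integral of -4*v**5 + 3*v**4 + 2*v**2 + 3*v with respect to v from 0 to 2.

By the power rule, an antiderivative is F(v) = -2*v**6/3 + 3*v**5/5 + 2*v**3/3 + 3*v**2/2.
Then F(2) - F(0) = (-182/15) - (0) = -182/15.

-182/15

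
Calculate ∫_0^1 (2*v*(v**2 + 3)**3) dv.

Let u = v**2 + 3, so du = 2*v dv. When v = 0, u = 3; when v = 1, u = 4.
The integral becomes ∫ u**3 du from 3 to 4, with antiderivative u**4/4.
Back in v: F(v) = (v**2 + 3)**4/4.
Then F(1) - F(0) = (64) - (81/4) = 175/4.

175/4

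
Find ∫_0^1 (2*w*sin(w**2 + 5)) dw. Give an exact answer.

-cos(6) + cos(5)

Let u = w**2 + 5, so du = 2*w dw. When w = 0, u = 5; when w = 1, u = 6.
The integral becomes ∫ sin(u) du from 5 to 6, with antiderivative -cos(u).
Back in w: F(w) = -cos(w**2 + 5).
Then F(1) - F(0) = (-cos(6)) - (-cos(5)) = -cos(6) + cos(5).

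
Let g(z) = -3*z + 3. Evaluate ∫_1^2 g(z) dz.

By the power rule, an antiderivative is F(z) = -3*z**2/2 + 3*z.
Then F(2) - F(1) = (0) - (3/2) = -3/2.

-3/2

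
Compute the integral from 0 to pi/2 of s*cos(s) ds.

-1 + pi/2

Integrate by parts once (u = s, dv = cos(s) ds).
An antiderivative is F(s) = s*sin(s) + cos(s).
Then F(pi/2) - F(0) = (pi/2) - (1) = -1 + pi/2.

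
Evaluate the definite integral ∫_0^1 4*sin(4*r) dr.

Let u = 4*r, so du = 4 dr. When r = 0, u = 0; when r = 1, u = 4.
The integral becomes ∫ sin(u) du from 0 to 4, with antiderivative -cos(u).
Back in r: F(r) = -cos(4*r).
Then F(1) - F(0) = (-cos(4)) - (-1) = 1 - cos(4).

1 - cos(4)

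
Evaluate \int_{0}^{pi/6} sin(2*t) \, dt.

An antiderivative is F(t) = -cos(2*t)/2.
Then F(pi/6) - F(0) = (-1/4) - (-1/2) = 1/4.

1/4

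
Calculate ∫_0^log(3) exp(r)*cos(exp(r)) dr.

-sin(1) + sin(3)

Let u = exp(r), so du = exp(r) dr. When r = 0, u = 1; when r = log(3), u = 3.
The integral becomes ∫ cos(u) du from 1 to 3, with antiderivative sin(u).
Back in r: F(r) = sin(exp(r)).
Then F(log(3)) - F(0) = (sin(3)) - (sin(1)) = -sin(1) + sin(3).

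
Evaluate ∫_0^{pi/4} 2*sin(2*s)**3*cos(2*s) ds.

Let u = sin(2*s), so du = 2*cos(2*s) ds. When s = 0, u = 0; when s = pi/4, u = 1.
The integral becomes ∫ u**3 du from 0 to 1, with antiderivative u**4/4.
Back in s: F(s) = sin(2*s)**4/4.
Then F(pi/4) - F(0) = (1/4) - (0) = 1/4.

1/4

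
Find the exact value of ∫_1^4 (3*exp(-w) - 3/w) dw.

-6*log(2) - 3*exp(-4) + 3*exp(-1)

An antiderivative is F(w) = -3*log(w) - 3*exp(-w).
Then F(4) - F(1) = (-6*log(2) - 3*exp(-4)) - (-3*exp(-1)) = -6*log(2) - 3*exp(-4) + 3*exp(-1).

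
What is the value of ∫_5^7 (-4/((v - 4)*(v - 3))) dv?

Factor the denominator: v**2 - 7*v + 12 = (v - 3)(v - 4).
Partial fractions: -4/((v - 4)*(v - 3)) = 4/(v - 3) - 4/(v - 4).
An antiderivative is F(v) = -4*log(v - 4) + 4*log(v - 3).
Then F(7) - F(5) = (-4*log(3) + 8*log(2)) - (log(16)) = log(16/81).

log(16/81)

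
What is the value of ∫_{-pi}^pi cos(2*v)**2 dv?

pi

Use the identity cos^2(2*v) = (1 + cos(4*v))/2.
An antiderivative is F(v) = v/2 + sin(4*v)/8.
Then F(pi) - F(-pi) = (pi/2) - (-pi/2) = pi.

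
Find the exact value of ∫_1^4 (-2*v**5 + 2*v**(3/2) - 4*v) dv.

By the power rule, an antiderivative is F(v) = -v**6/3 + 4*v**(5/2)/5 - 2*v**2.
Then F(4) - F(1) = (-20576/15) - (-23/15) = -6851/5.

-6851/5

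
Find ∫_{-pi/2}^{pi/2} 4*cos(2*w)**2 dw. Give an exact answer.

Use the identity cos^2(2*w) = (1 + cos(4*w))/2.
An antiderivative is F(w) = 2*w + sin(4*w)/2.
Then F(pi/2) - F(-pi/2) = (pi) - (-pi) = 2*pi.

2*pi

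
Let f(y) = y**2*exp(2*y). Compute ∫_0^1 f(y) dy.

Integrate by parts twice (u = y^2, dv = exp(2*y) dy).
An antiderivative is F(y) = (2*y**2 - 2*y + 1)*exp(2*y)/4.
Then F(1) - F(0) = (exp(2)/4) - (1/4) = -1/4 + exp(2)/4.

-1/4 + exp(2)/4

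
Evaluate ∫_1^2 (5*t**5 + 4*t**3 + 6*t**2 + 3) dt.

169/2

By the power rule, an antiderivative is F(t) = 5*t**6/6 + t**4 + 2*t**3 + 3*t.
Then F(2) - F(1) = (274/3) - (41/6) = 169/2.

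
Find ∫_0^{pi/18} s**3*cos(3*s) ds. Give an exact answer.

Integrate by parts 3 times (u = s^3, dv = cos(3*s) ds).
An antiderivative is F(s) = s**3*sin(3*s)/3 + s**2*cos(3*s)/3 - 2*s*sin(3*s)/9 - 2*cos(3*s)/27.
Then F(pi/18) - F(0) = (-sqrt(3)/27 - pi/162 + pi**3/34992 + sqrt(3)*pi**2/1944) - (-2/27) = -sqrt(3)/27 - pi/162 + pi**3/34992 + sqrt(3)*pi**2/1944 + 2/27.

-sqrt(3)/27 - pi/162 + pi**3/34992 + sqrt(3)*pi**2/1944 + 2/27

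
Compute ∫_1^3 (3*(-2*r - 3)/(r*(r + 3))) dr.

-6*log(3) + 3*log(2)

Factor the denominator: r**2 + 3*r = (r + 3)r.
Partial fractions: 3*(-2*r - 3)/(r*(r + 3)) = -3/(r + 3) - 3/r.
An antiderivative is F(r) = -3*log(r) - 3*log(r + 3).
Then F(3) - F(1) = (-6*log(3) - 3*log(2)) - (-log(64)) = -6*log(3) + 3*log(2).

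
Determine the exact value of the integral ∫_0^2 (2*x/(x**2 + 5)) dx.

Let u = x**2 + 5, so du = 2*x dx. When x = 0, u = 5; when x = 2, u = 9.
The integral becomes ∫ 1/u du from 5 to 9, with antiderivative log(u).
Back in x: F(x) = log(x**2 + 5).
Then F(2) - F(0) = (log(9)) - (log(5)) = log(9/5).

log(9/5)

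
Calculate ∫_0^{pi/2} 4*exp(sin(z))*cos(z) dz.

Let u = sin(z), so du = cos(z) dz. When z = 0, u = 0; when z = pi/2, u = 1.
The integral becomes 4·∫ exp(u) du from 0 to 1, with antiderivative 4*exp(u).
Back in z: F(z) = 4*exp(sin(z)).
Then F(pi/2) - F(0) = (4*E) - (4) = -4 + 4*E.

-4 + 4*E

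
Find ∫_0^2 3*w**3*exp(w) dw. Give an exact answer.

Integrate by parts 3 times (u = w^3, dv = 3*exp(w) dw).
An antiderivative is F(w) = (3*w**3 - 9*w**2 + 18*w - 18)*exp(w).
Then F(2) - F(0) = (6*exp(2)) - (-18) = 18 + 6*exp(2).

18 + 6*exp(2)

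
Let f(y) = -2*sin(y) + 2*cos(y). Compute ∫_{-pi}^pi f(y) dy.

0

An antiderivative is F(y) = 2*sin(y) + 2*cos(y).
Then F(pi) - F(-pi) = (-2) - (-2) = 0.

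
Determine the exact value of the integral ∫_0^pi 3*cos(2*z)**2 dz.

3*pi/2

Use the identity cos^2(2*z) = (1 + cos(4*z))/2.
An antiderivative is F(z) = 3*z/2 + 3*sin(4*z)/8.
Then F(pi) - F(0) = (3*pi/2) - (0) = 3*pi/2.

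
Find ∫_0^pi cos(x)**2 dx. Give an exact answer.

pi/2

Use the identity cos^2(x) = (1 + cos(2*x))/2.
An antiderivative is F(x) = x/2 + sin(2*x)/4.
Then F(pi) - F(0) = (pi/2) - (0) = pi/2.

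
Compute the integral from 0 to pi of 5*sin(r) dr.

10

An antiderivative is F(r) = -5*cos(r).
Then F(pi) - F(0) = (5) - (-5) = 10.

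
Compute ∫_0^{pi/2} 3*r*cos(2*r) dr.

Integrate by parts once (u = r, dv = 3*cos(2*r) dr).
An antiderivative is F(r) = 3*r*sin(2*r)/2 + 3*cos(2*r)/4.
Then F(pi/2) - F(0) = (-3/4) - (3/4) = -3/2.

-3/2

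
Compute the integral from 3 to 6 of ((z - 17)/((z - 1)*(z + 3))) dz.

-4*log(5) - log(2) + 5*log(3)

Factor the denominator: z**2 + 2*z - 3 = (z + 3)(z - 1).
Partial fractions: (z - 17)/((z - 1)*(z + 3)) = 5/(z + 3) - 4/(z - 1).
An antiderivative is F(z) = -4*log(z - 1) + 5*log(z + 3).
Then F(6) - F(3) = (-4*log(5) + 10*log(3)) - (log(2) + 5*log(3)) = -4*log(5) - log(2) + 5*log(3).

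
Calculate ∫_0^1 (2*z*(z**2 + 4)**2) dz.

Let u = z**2 + 4, so du = 2*z dz. When z = 0, u = 4; when z = 1, u = 5.
The integral becomes ∫ u**2 du from 4 to 5, with antiderivative u**3/3.
Back in z: F(z) = (z**2 + 4)**3/3.
Then F(1) - F(0) = (125/3) - (64/3) = 61/3.

61/3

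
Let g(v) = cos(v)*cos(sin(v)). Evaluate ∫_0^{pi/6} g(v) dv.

sin(1/2)

Let u = sin(v), so du = cos(v) dv. When v = 0, u = 0; when v = pi/6, u = 1/2.
The integral becomes ∫ cos(u) du from 0 to 1/2, with antiderivative sin(u).
Back in v: F(v) = sin(sin(v)).
Then F(pi/6) - F(0) = (sin(1/2)) - (0) = sin(1/2).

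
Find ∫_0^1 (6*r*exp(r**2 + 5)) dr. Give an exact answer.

-3*(1 - exp(1))*exp(5)

Let u = r**2 + 5, so du = 2*r dr. When r = 0, u = 5; when r = 1, u = 6.
The integral becomes 3·∫ exp(u) du from 5 to 6, with antiderivative 3*exp(u).
Back in r: F(r) = 3*exp(r**2 + 5).
Then F(1) - F(0) = (3*exp(6)) - (3*exp(5)) = -3*(1 - exp(1))*exp(5).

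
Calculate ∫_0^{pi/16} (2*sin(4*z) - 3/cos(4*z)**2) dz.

-sqrt(2)/4 - 1/4

An antiderivative is F(z) = -cos(4*z)/2 - 3*tan(4*z)/4.
Then F(pi/16) - F(0) = (-3/4 - sqrt(2)/4) - (-1/2) = -sqrt(2)/4 - 1/4.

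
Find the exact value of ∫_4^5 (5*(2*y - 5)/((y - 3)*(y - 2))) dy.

5*log(3)

Factor the denominator: y**2 - 5*y + 6 = (y - 2)(y - 3).
Partial fractions: 5*(2*y - 5)/((y - 3)*(y - 2)) = 5/(y - 2) + 5/(y - 3).
An antiderivative is F(y) = 5*log(y - 3) + 5*log(y - 2).
Then F(5) - F(4) = (5*log(2) + 5*log(3)) - (log(32)) = 5*log(3).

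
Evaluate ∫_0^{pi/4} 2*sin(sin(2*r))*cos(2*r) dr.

1 - cos(1)

Let u = sin(2*r), so du = 2*cos(2*r) dr. When r = 0, u = 0; when r = pi/4, u = 1.
The integral becomes ∫ sin(u) du from 0 to 1, with antiderivative -cos(u).
Back in r: F(r) = -cos(sin(2*r)).
Then F(pi/4) - F(0) = (-cos(1)) - (-1) = 1 - cos(1).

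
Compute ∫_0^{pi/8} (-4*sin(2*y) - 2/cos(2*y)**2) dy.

An antiderivative is F(y) = 2*cos(2*y) - tan(2*y).
Then F(pi/8) - F(0) = (-1 + sqrt(2)) - (2) = -3 + sqrt(2).

-3 + sqrt(2)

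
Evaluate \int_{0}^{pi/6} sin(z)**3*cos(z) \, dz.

1/64

Let u = sin(z), so du = cos(z) dz. When z = 0, u = 0; when z = pi/6, u = 1/2.
The integral becomes ∫ u**3 du from 0 to 1/2, with antiderivative u**4/4.
Back in z: F(z) = sin(z)**4/4.
Then F(pi/6) - F(0) = (1/64) - (0) = 1/64.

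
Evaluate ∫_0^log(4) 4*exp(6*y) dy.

Let u = exp(y), so du = exp(y) dy. When y = 0, u = 1; when y = log(4), u = 4.
The integral becomes 4·∫ u**5 du from 1 to 4, with antiderivative 2*u**6/3.
Back in y: F(y) = 2*exp(6*y)/3.
Then F(log(4)) - F(0) = (8192/3) - (2/3) = 2730.

2730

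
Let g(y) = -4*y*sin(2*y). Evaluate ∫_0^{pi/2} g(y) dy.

Integrate by parts once (u = y, dv = -4*sin(2*y) dy).
An antiderivative is F(y) = 2*y*cos(2*y) - sin(2*y).
Then F(pi/2) - F(0) = (-pi) - (0) = -pi.

-pi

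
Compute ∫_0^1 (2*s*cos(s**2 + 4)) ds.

sin(5) - sin(4)

Let u = s**2 + 4, so du = 2*s ds. When s = 0, u = 4; when s = 1, u = 5.
The integral becomes ∫ cos(u) du from 4 to 5, with antiderivative sin(u).
Back in s: F(s) = sin(s**2 + 4).
Then F(1) - F(0) = (sin(5)) - (sin(4)) = sin(5) - sin(4).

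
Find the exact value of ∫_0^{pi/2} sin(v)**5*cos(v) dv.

Let u = sin(v), so du = cos(v) dv. When v = 0, u = 0; when v = pi/2, u = 1.
The integral becomes ∫ u**5 du from 0 to 1, with antiderivative u**6/6.
Back in v: F(v) = sin(v)**6/6.
Then F(pi/2) - F(0) = (1/6) - (0) = 1/6.

1/6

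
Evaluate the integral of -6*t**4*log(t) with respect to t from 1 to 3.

Integrate by parts once (u = ln t, dv = -6*t**4 dt).
An antiderivative is F(t) = -6*t**5*(5*log(t) - 1)/25.
Then F(3) - F(1) = (1458/25 - 1458*log(3)/5) - (6/25) = 1452/25 - 1458*log(3)/5.

1452/25 - 1458*log(3)/5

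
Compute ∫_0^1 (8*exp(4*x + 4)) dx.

Let u = 4*x + 4, so du = 4 dx. When x = 0, u = 4; when x = 1, u = 8.
The integral becomes 2·∫ exp(u) du from 4 to 8, with antiderivative 2*exp(u).
Back in x: F(x) = 2*exp(4*x + 4).
Then F(1) - F(0) = (2*exp(8)) - (2*exp(4)) = -2*(1 - exp(4))*exp(4).

-2*(1 - exp(4))*exp(4)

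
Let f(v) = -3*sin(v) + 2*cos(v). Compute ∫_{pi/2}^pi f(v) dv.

An antiderivative is F(v) = 2*sin(v) + 3*cos(v).
Then F(pi) - F(pi/2) = (-3) - (2) = -5.

-5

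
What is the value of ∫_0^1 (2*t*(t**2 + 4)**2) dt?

61/3

Let u = t**2 + 4, so du = 2*t dt. When t = 0, u = 4; when t = 1, u = 5.
The integral becomes ∫ u**2 du from 4 to 5, with antiderivative u**3/3.
Back in t: F(t) = (t**2 + 4)**3/3.
Then F(1) - F(0) = (125/3) - (64/3) = 61/3.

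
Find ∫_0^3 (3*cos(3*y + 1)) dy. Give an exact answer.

-sin(1) + sin(10)

Let u = 3*y + 1, so du = 3 dy. When y = 0, u = 1; when y = 3, u = 10.
The integral becomes ∫ cos(u) du from 1 to 10, with antiderivative sin(u).
Back in y: F(y) = sin(3*y + 1).
Then F(3) - F(0) = (sin(10)) - (sin(1)) = -sin(1) + sin(10).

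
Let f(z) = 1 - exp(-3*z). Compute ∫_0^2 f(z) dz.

An antiderivative is F(z) = z + exp(-3*z)/3.
Then F(2) - F(0) = (exp(-6)/3 + 2) - (1/3) = exp(-6)/3 + 5/3.

exp(-6)/3 + 5/3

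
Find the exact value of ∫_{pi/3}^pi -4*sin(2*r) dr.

An antiderivative is F(r) = 2*cos(2*r).
Then F(pi) - F(pi/3) = (2) - (-1) = 3.

3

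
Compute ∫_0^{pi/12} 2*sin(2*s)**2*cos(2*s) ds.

1/24

Let u = sin(2*s), so du = 2*cos(2*s) ds. When s = 0, u = 0; when s = pi/12, u = 1/2.
The integral becomes ∫ u**2 du from 0 to 1/2, with antiderivative u**3/3.
Back in s: F(s) = sin(2*s)**3/3.
Then F(pi/12) - F(0) = (1/24) - (0) = 1/24.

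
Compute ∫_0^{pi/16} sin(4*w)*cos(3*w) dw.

-cos(pi/16)/2 - sin(pi/16)/14 + 4/7

Use the identity sin(4*w)cos(3*w) = [sin(7*w) + sin(w)]/2.
An antiderivative is F(w) = -cos(w)/2 - cos(7*w)/14.
Then F(pi/16) - F(0) = (-cos(pi/16)/2 - sin(pi/16)/14) - (-4/7) = -cos(pi/16)/2 - sin(pi/16)/14 + 4/7.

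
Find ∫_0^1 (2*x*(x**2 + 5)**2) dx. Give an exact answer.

91/3

Let u = x**2 + 5, so du = 2*x dx. When x = 0, u = 5; when x = 1, u = 6.
The integral becomes ∫ u**2 du from 5 to 6, with antiderivative u**3/3.
Back in x: F(x) = (x**2 + 5)**3/3.
Then F(1) - F(0) = (72) - (125/3) = 91/3.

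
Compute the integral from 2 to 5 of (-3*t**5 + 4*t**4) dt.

By the power rule, an antiderivative is F(t) = -t**6/2 + 4*t**5/5.
Then F(5) - F(2) = (-10625/2) - (-32/5) = -53061/10.

-53061/10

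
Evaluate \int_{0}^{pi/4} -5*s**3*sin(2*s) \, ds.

15/8 - 15*pi**2/64

Integrate by parts 3 times (u = s^3, dv = -5*sin(2*s) ds).
An antiderivative is F(s) = 5*s**3*cos(2*s)/2 - 15*s**2*sin(2*s)/4 - 15*s*cos(2*s)/4 + 15*sin(2*s)/8.
Then F(pi/4) - F(0) = (15/8 - 15*pi**2/64) - (0) = 15/8 - 15*pi**2/64.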